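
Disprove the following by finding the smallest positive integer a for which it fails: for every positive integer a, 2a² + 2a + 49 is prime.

A counterexample is any positive integer a such that 2a² + 2a + 49 is not prime; we check each in order.
For a = 1, 2, 3, 4, 5 the conclusion holds.
a = 6: 2a² + 2a + 49 = 133 = 7 × 19, composite.
So a = 6 is the smallest counterexample.

a = 6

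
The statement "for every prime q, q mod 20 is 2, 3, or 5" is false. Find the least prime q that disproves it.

A counterexample is any prime q such that the claim fails; we check each in order.
q = 2: 2 mod 20 = 2.
q = 3: 3 mod 20 = 3.
q = 5: 5 mod 20 = 5.
q = 7: 7 mod 20 = 7 — not in {2, 3, 5}.

q = 7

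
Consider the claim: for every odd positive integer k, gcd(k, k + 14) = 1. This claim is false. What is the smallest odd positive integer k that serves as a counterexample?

k = 7

We need the least odd positive integer k for which gcd(k, k + 14) > 1.
For k = 1, 3, 5 the conclusion holds.
k = 7: gcd(7, 21) = 7.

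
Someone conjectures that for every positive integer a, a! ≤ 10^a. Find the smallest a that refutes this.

a = 25

A counterexample is any positive integer a such that a! > 10^a; we check each in order.
For a = 1, 2, 3, 4, …, 22, 23, 24 the conclusion holds.
a = 25: a! = 15511210043330985984000000 and 10^a = 10000000000000000000000000, so 15511210043330985984000000 > 10000000000000000000000000.
Hence a = 25 is a counterexample.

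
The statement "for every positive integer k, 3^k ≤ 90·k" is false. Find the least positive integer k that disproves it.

k = 6

We need the least positive integer k for which 3^k > 90·k.
For k = 1, 2, 3, 4, 5 the conclusion holds.
k = 6: 3^k = 729 and 90·k = 540, so 729 > 540.
Hence k = 6 is a counterexample.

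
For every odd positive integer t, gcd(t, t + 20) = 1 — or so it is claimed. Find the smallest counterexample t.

We need the least odd positive integer t for which gcd(t, t + 20) > 1.
t = 1: gcd(1, 21) = 1.
t = 3: gcd(3, 23) = 1.
t = 5: gcd(5, 25) = 5.

t = 5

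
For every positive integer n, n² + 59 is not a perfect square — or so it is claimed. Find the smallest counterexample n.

n = 29

We need the least positive integer n for which n² + 59 is a perfect square.
For n = 1, 2, 3, 4, …, 26, 27, 28 the conclusion holds.
n = 29: 29² + 59 = 900 = 30², a perfect square.
Thus n = 29 disproves the claim, and no smaller n works.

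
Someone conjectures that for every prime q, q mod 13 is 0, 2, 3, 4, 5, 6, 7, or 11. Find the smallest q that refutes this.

q = 23

A counterexample is any prime q such that the claim fails; we check each in order.
For q = 2, 3, 5, 7, 11, 13, 17, 19 the conclusion holds.
q = 23: 23 mod 13 = 10 — not in {0, 2, 3, 4, 5, 6, 7, 11}.
Hence q = 23 is a counterexample.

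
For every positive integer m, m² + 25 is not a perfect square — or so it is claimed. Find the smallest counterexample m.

m = 12

We need the least positive integer m for which m² + 25 is a perfect square.
For m = 1, 2, 3, 4, …, 9, 10, 11 the conclusion holds.
m = 12: 12² + 25 = 169 = 13², a perfect square.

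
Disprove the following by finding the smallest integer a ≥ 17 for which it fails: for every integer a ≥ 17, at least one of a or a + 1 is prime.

a = 20

Check each integer a ≥ 17 in order until a, a + 1 are both composite.
For a = 17, 18, 19 the conclusion holds.
a = 20: 20 = 2 × 10; 21 = 3 × 7 — both composite.
Hence a = 20 is a counterexample.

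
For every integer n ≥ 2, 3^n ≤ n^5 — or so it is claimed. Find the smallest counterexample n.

n = 11

The first 9 eligible values, up to n = 10, all satisfy the conclusion.
n = 11: 3^n = 177147 and n^5 = 161051, so 177147 > 161051.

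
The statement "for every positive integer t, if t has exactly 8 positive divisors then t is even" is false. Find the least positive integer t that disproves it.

t = 105

A counterexample is any positive integer t such that t has exactly 8 positive divisors but t is odd; we check each in order.
For t = 24, 30, 40, 42, …, 88, 102, 104 the conclusion holds.
t = 105: divisors of 105: 1, 3, 5, 7, 15, 21, 35, 105; 105 is odd.
Thus t = 105 disproves the claim, and no smaller t works.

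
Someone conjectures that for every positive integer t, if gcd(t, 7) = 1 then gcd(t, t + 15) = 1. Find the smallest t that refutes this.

We need the least positive integer t for which gcd(t, 7) = 1 but gcd(t, t + 15) > 1.
t = 1: gcd(1, 16) = 1.
t = 2: gcd(2, 17) = 1.
t = 3: gcd(3, 18) = 3.

t = 3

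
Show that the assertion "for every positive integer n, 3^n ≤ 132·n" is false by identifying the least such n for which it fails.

We need the least positive integer n for which 3^n > 132·n.
For n = 1, 2, 3, 4, 5, 6 the conclusion holds.
n = 7: 3^n = 2187 and 132·n = 924, so 2187 > 924.

n = 7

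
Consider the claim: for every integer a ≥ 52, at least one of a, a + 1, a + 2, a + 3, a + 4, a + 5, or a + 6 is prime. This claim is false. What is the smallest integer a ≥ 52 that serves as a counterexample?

a = 90

We need the least integer a ≥ 52 for which a, a + 1, a + 2, a + 3, a + 4, a + 5, a + 6 are all composite.
The first 38 eligible values, up to a = 89, all satisfy the conclusion.
a = 90: 90 = 2 × 45; 91 = 7 × 13; 92 = 2 × 46; 93 = 3 × 31; 94 = 2 × 47; 95 = 5 × 19; 96 = 2 × 48 — all composite.
Hence a = 90 is a counterexample.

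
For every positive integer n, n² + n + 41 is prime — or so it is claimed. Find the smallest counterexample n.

n = 40

A counterexample is any positive integer n such that n² + n + 41 is not prime; we check each in order.
For n = 1, 2, 3, 4, …, 37, 38, 39 the conclusion holds.
n = 40: n² + n + 41 = 1681 = 41 × 41, composite.
Hence n = 40 is a counterexample.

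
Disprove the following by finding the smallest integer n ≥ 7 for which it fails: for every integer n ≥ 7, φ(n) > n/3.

n = 12

A counterexample is any integer n ≥ 7 such that the claim fails; we check each in order.
The first 5 eligible values, up to n = 11, all satisfy the conclusion.
n = 12: φ(12) = 4 and 12/3 = 4, so φ(12) ≤ 12/3.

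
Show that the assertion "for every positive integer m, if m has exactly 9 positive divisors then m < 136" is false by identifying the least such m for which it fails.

m = 196

Check each positive integer m in order until m has exactly 9 positive divisors but the claim fails.
m = 36: τ(36) = 9; 36 < 136.
m = 100: τ(100) = 9; 100 < 136.
m = 196: τ(196) = 9; 196 ≥ 136.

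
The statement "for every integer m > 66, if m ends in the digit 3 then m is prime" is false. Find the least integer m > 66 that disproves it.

m = 93

We need the least integer m > 66 for which m ends in the digit 3 but m is not prime.
m = 73: 73 ends in 3 and is prime.
m = 83: 83 ends in 3 and is prime.
m = 93: 93 ends in 3; 93 = 3 × 31, composite.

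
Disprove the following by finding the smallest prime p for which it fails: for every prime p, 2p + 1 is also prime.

A counterexample is any prime p such that 2p + 1 is not prime; we check each in order.
p = 2: 2p + 1 = 5, prime.
p = 3: 2p + 1 = 7, prime.
p = 5: 2p + 1 = 11, prime.
p = 7: 2p + 1 = 15 = 3 × 5, not prime.
Hence p = 7 is a counterexample.

p = 7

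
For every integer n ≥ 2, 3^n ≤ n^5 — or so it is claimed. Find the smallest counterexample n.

A counterexample is any integer n ≥ 2 such that 3^n > n^5; we check each in order.
For n = 2, 3, 4, 5, 6, 7, 8, 9, 10 the conclusion holds.
n = 11: 3^n = 177147 and n^5 = 161051, so 177147 > 161051.
Thus n = 11 disproves the claim, and no smaller n works.

n = 11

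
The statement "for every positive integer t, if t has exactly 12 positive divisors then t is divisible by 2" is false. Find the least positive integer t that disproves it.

We need the least positive integer t for which t has exactly 12 positive divisors but t is not divisible by 2.
For t = 60, 72, 84, 90, …, 294, 306, 308 the conclusion holds.
t = 315: τ(315) = 12; 315 mod 2 = 1.
Thus t = 315 disproves the claim, and no smaller t works.

t = 315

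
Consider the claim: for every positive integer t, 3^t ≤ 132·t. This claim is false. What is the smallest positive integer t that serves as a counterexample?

t = 7

Check each positive integer t in order until 3^t > 132·t.
The first 6 eligible values, up to t = 6, all satisfy the conclusion.
t = 7: 3^t = 2187 and 132·t = 924, so 2187 > 924.
So t = 7 is the smallest counterexample.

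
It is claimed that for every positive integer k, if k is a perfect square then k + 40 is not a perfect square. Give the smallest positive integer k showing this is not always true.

Check each positive integer k in order until k is a perfect square but k + 40 is a perfect square.
For k = 1, 4 the conclusion holds.
k = 9: 9 = 3² and 9 + 40 = 49 = 7².
So k = 9 is the smallest counterexample.

k = 9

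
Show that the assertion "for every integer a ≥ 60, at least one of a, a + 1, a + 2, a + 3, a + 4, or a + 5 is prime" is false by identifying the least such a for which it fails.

a = 90

We need the least integer a ≥ 60 for which a, a + 1, a + 2, a + 3, a + 4, a + 5 are all composite.
For a = 60, 61, 62, 63, …, 87, 88, 89 the conclusion holds.
a = 90: 90 = 2 × 45; 91 = 7 × 13; 92 = 2 × 46; 93 = 3 × 31; 94 = 2 × 47; 95 = 5 × 19 — all composite.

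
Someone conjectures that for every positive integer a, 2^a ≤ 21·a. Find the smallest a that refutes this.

a = 8

We need the least positive integer a for which 2^a > 21·a.
For a = 1, 2, 3, 4, 5, 6, 7 the conclusion holds.
a = 8: 2^a = 256 and 21·a = 168, so 256 > 168.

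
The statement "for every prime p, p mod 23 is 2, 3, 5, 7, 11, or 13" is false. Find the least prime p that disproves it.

p = 17

Check each prime p in order until the claim fails.
p = 2: 2 mod 23 = 2.
p = 3: 3 mod 23 = 3.
p = 5: 5 mod 23 = 5.
p = 7: 7 mod 23 = 7.
p = 11: 11 mod 23 = 11.
p = 13: 13 mod 23 = 13.
p = 17: 17 mod 23 = 17 — not in {2, 3, 5, 7, 11, 13}.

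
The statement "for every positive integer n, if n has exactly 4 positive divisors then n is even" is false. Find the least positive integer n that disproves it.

n = 15

n = 6: divisors of 6: 1, 2, 3, 6; 6 is even.
n = 8: divisors of 8: 1, 2, 4, 8; 8 is even.
n = 10: divisors of 10: 1, 2, 5, 10; 10 is even.
n = 14: divisors of 14: 1, 2, 7, 14; 14 is even.
n = 15: divisors of 15: 1, 3, 5, 15; 15 is odd.
Thus n = 15 disproves the claim, and no smaller n works.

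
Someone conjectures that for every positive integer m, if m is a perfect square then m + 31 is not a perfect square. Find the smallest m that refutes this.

We need the least positive integer m for which m is a perfect square but m + 31 is a perfect square.
The first 14 eligible values, up to m = 196, all satisfy the conclusion.
m = 225: 225 = 15² and 225 + 31 = 256 = 16².

m = 225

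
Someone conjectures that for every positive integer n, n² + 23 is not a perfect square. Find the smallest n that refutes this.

n = 11

We need the least positive integer n for which n² + 23 is a perfect square.
For n = 1, 2, 3, 4, 5, 6, 7, 8, 9, 10 the conclusion holds.
n = 11: 11² + 23 = 144 = 12², a perfect square.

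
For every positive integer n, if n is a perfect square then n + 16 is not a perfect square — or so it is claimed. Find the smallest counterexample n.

n = 9

We need the least positive integer n for which n is a perfect square but n + 16 is a perfect square.
n = 1: 1 + 16 = 17, not a perfect square.
n = 4: 4 + 16 = 20, not a perfect square.
n = 9: 9 = 3² and 9 + 16 = 25 = 5².
So n = 9 is the smallest counterexample.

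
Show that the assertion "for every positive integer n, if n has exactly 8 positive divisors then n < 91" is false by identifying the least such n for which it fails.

A counterexample is any positive integer n such that n has exactly 8 positive divisors but the claim fails; we check each in order.
The first 10 eligible values, up to n = 88, all satisfy the conclusion.
n = 102: τ(102) = 8; 102 ≥ 91.

n = 102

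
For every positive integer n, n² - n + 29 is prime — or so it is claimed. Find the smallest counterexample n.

Check each positive integer n in order until n² - n + 29 is not prime.
For n = 1, 2 the conclusion holds.
n = 3: n² - n + 29 = 35 = 5 × 7, composite.

n = 3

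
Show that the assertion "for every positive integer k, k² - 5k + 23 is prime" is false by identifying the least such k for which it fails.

We need the least positive integer k for which k² - 5k + 23 is not prime.
The first 18 eligible values, up to k = 18, all satisfy the conclusion.
k = 19: k² - 5k + 23 = 289 = 17 × 17, composite.
Thus k = 19 disproves the claim, and no smaller k works.

k = 19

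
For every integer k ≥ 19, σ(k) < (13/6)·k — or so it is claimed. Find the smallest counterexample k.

k = 24

A counterexample is any integer k ≥ 19 such that the claim fails; we check each in order.
k = 19: σ(19) = 20; 20 < 247/6.
k = 20: σ(20) = 42; 42 < 130/3.
k = 21: σ(21) = 32; 32 < 91/2.
k = 22: σ(22) = 36; 36 < 143/3.
k = 23: σ(23) = 24; 24 < 299/6.
k = 24: σ(24) = 60; 60 ≥ 52.
So k = 24 is the smallest counterexample.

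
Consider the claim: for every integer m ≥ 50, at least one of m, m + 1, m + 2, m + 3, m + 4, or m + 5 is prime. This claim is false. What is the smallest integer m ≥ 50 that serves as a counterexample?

A counterexample is any integer m ≥ 50 such that m, m + 1, m + 2, m + 3, m + 4, m + 5 are all composite; we check each in order.
For m = 50, 51, 52, 53, …, 87, 88, 89 the conclusion holds.
m = 90: 90 = 2 × 45; 91 = 7 × 13; 92 = 2 × 46; 93 = 3 × 31; 94 = 2 × 47; 95 = 5 × 19 — all composite.

m = 90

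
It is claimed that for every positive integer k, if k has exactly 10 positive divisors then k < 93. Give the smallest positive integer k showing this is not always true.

k = 48: τ(48) = 10; 48 < 93.
k = 80: τ(80) = 10; 80 < 93.
k = 112: τ(112) = 10; 112 ≥ 93.

k = 112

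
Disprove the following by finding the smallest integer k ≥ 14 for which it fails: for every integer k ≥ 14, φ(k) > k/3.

A counterexample is any integer k ≥ 14 such that the claim fails; we check each in order.
The first 4 eligible values, up to k = 17, all satisfy the conclusion.
k = 18: φ(18) = 6 and 18/3 = 6, so φ(18) ≤ 18/3.

k = 18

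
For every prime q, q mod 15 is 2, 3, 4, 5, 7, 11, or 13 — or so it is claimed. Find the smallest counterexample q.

q = 23

A counterexample is any prime q such that the claim fails; we check each in order.
The first 8 eligible values, up to q = 19, all satisfy the conclusion.
q = 23: 23 mod 15 = 8 — not in {2, 3, 4, 5, 7, 11, 13}.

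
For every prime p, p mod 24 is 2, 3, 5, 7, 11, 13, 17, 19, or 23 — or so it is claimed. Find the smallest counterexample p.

p = 73

A counterexample is any prime p such that the claim fails; we check each in order.
For p = 2, 3, 5, 7, …, 61, 67, 71 the conclusion holds.
p = 73: 73 mod 24 = 1 — not in {2, 3, 5, 7, 11, 13, 17, 19, 23}.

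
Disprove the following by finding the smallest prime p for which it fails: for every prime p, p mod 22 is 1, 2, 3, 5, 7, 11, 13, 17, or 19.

p = 31

A counterexample is any prime p such that the claim fails; we check each in order.
For p = 2, 3, 5, 7, 11, 13, 17, 19, 23, 29 the conclusion holds.
p = 31: 31 mod 22 = 9 — not in {1, 2, 3, 5, 7, 11, 13, 17, 19}.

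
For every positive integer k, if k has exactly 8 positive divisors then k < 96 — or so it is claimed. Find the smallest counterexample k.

A counterexample is any positive integer k such that k has exactly 8 positive divisors but the claim fails; we check each in order.
The first 10 eligible values, up to k = 88, all satisfy the conclusion.
k = 102: τ(102) = 8; 102 ≥ 96.
Thus k = 102 disproves the claim, and no smaller k works.

k = 102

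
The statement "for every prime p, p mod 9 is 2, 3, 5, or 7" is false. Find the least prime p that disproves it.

p = 13

A counterexample is any prime p such that the claim fails; we check each in order.
p = 2: 2 mod 9 = 2.
p = 3: 3 mod 9 = 3.
p = 5: 5 mod 9 = 5.
p = 7: 7 mod 9 = 7.
p = 11: 11 mod 9 = 2.
p = 13: 13 mod 9 = 4 — not in {2, 3, 5, 7}.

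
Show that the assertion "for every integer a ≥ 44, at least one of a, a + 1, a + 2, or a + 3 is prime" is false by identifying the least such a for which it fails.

For a = 44, 45, 46, 47 the conclusion holds.
a = 48: 48 = 2 × 24; 49 = 7 × 7; 50 = 2 × 25; 51 = 3 × 17 — all composite.

a = 48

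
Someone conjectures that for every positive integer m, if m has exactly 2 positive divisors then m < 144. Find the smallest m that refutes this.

The first 34 eligible values, up to m = 139, all satisfy the conclusion.
m = 149: τ(149) = 2; 149 ≥ 144.

m = 149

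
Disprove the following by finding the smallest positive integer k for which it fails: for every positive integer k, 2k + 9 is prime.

k = 3

For k = 1, 2 the conclusion holds.
k = 3: 2k + 9 = 15 = 3 × 5, composite.
So k = 3 is the smallest counterexample.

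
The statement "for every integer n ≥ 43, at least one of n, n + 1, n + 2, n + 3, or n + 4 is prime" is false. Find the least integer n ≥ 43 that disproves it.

Check each integer n ≥ 43 in order until n, n + 1, n + 2, n + 3, n + 4 are all composite.
n = 43: 43 is prime.
n = 44: 47 is prime.
n = 45: 47 is prime.
n = 46: 47 is prime.
n = 47: 47 is prime.
n = 48: 48 = 2 × 24; 49 = 7 × 7; 50 = 2 × 25; 51 = 3 × 17; 52 = 2 × 26 — all composite.
So n = 48 is the smallest counterexample.

n = 48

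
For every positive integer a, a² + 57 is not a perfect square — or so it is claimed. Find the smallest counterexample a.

a = 8

The first 7 eligible values, up to a = 7, all satisfy the conclusion.
a = 8: 8² + 57 = 121 = 11², a perfect square.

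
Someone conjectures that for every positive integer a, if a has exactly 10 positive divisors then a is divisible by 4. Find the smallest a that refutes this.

a = 162

We need the least positive integer a for which a has exactly 10 positive divisors but a is not divisible by 4.
a = 48: τ(48) = 10; 48 mod 4 = 0.
a = 80: τ(80) = 10; 80 mod 4 = 0.
a = 112: τ(112) = 10; 112 mod 4 = 0.
a = 162: τ(162) = 10; 162 mod 4 = 2.
Thus a = 162 disproves the claim, and no smaller a works.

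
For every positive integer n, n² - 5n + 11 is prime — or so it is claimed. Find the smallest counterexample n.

Check each positive integer n in order until n² - 5n + 11 is not prime.
The first 6 eligible values, up to n = 6, all satisfy the conclusion.
n = 7: n² - 5n + 11 = 25 = 5 × 5, composite.

n = 7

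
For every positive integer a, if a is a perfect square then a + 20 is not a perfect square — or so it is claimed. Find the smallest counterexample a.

a = 16

For a = 1, 4, 9 the conclusion holds.
a = 16: 16 = 4² and 16 + 20 = 36 = 6².
So a = 16 is the smallest counterexample.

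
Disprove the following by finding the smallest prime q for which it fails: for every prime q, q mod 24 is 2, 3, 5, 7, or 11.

q = 2: 2 mod 24 = 2.
q = 3: 3 mod 24 = 3.
q = 5: 5 mod 24 = 5.
q = 7: 7 mod 24 = 7.
q = 11: 11 mod 24 = 11.
q = 13: 13 mod 24 = 13 — not in {2, 3, 5, 7, 11}.
Hence q = 13 is a counterexample.

q = 13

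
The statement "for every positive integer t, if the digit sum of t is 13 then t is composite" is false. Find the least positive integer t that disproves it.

t = 49: digit sum 13; 49 is composite.
t = 58: digit sum 13; 58 is composite.
t = 67: digit sum 13; 67 is prime, not composite.
Thus t = 67 disproves the claim, and no smaller t works.

t = 67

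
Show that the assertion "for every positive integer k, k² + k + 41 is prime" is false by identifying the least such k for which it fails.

k = 40

A counterexample is any positive integer k such that k² + k + 41 is not prime; we check each in order.
For k = 1, 2, 3, 4, …, 37, 38, 39 the conclusion holds.
k = 40: k² + k + 41 = 1681 = 41 × 41, composite.
Hence k = 40 is a counterexample.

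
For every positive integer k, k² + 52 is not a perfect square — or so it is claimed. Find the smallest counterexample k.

k = 12

We need the least positive integer k for which k² + 52 is a perfect square.
For k = 1, 2, 3, 4, …, 9, 10, 11 the conclusion holds.
k = 12: 12² + 52 = 196 = 14², a perfect square.
Hence k = 12 is a counterexample.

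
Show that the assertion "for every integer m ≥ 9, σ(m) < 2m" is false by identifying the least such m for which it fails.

m = 12

Check each integer m ≥ 9 in order until the claim fails.
m = 9: σ(9) = 13; 13 < 18.
m = 10: σ(10) = 18; 18 < 20.
m = 11: σ(11) = 12; 12 < 22.
m = 12: σ(12) = 28; 28 ≥ 24.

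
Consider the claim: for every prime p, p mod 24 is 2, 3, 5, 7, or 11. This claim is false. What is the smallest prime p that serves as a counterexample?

We need the least prime p for which the claim fails.
p = 2: 2 mod 24 = 2.
p = 3: 3 mod 24 = 3.
p = 5: 5 mod 24 = 5.
p = 7: 7 mod 24 = 7.
p = 11: 11 mod 24 = 11.
p = 13: 13 mod 24 = 13 — not in {2, 3, 5, 7, 11}.
Thus p = 13 disproves the claim, and no smaller p works.

p = 13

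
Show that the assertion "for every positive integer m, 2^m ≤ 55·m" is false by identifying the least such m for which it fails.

m = 9

A counterexample is any positive integer m such that 2^m > 55·m; we check each in order.
m = 1: 2^m = 2 and 55·m = 55, so 2 ≤ 55.
m = 2: 2^m = 4 and 55·m = 110, so 4 ≤ 110.
m = 3: 2^m = 8 and 55·m = 165, so 8 ≤ 165.
m = 4: 2^m = 16 and 55·m = 220, so 16 ≤ 220.
m = 5: 2^m = 32 and 55·m = 275, so 32 ≤ 275.
m = 6: 2^m = 64 and 55·m = 330, so 64 ≤ 330.
m = 7: 2^m = 128 and 55·m = 385, so 128 ≤ 385.
m = 8: 2^m = 256 and 55·m = 440, so 256 ≤ 440.
m = 9: 2^m = 512 and 55·m = 495, so 512 > 495.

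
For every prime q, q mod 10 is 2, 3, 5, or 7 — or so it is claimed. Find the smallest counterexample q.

A counterexample is any prime q such that the claim fails; we check each in order.
q = 2: 2 mod 10 = 2.
q = 3: 3 mod 10 = 3.
q = 5: 5 mod 10 = 5.
q = 7: 7 mod 10 = 7.
q = 11: 11 mod 10 = 1 — not in {2, 3, 5, 7}.
Thus q = 11 disproves the claim, and no smaller q works.

q = 11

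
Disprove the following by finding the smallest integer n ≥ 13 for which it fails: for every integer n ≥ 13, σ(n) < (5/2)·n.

n = 24

We need the least integer n ≥ 13 for which the claim fails.
The first 11 eligible values, up to n = 23, all satisfy the conclusion.
n = 24: σ(24) = 60; 60 ≥ 60.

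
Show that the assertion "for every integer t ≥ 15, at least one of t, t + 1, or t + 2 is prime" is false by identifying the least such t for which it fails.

A counterexample is any integer t ≥ 15 such that t, t + 1, t + 2 are all composite; we check each in order.
t = 15: 17 is prime.
t = 16: 17 is prime.
t = 17: 17 is prime.
t = 18: 19 is prime.
t = 19: 19 is prime.
t = 20: 20 = 2 × 10; 21 = 3 × 7; 22 = 2 × 11 — all composite.

t = 20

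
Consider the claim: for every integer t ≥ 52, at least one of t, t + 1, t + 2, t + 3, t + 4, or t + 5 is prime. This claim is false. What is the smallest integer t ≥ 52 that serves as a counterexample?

t = 90

Check each integer t ≥ 52 in order until t, t + 1, t + 2, t + 3, t + 4, t + 5 are all composite.
For t = 52, 53, 54, 55, …, 87, 88, 89 the conclusion holds.
t = 90: 90 = 2 × 45; 91 = 7 × 13; 92 = 2 × 46; 93 = 3 × 31; 94 = 2 × 47; 95 = 5 × 19 — all composite.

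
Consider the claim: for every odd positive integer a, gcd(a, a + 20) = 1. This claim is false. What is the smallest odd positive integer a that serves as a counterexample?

a = 5

For a = 1, 3 the conclusion holds.
a = 5: gcd(5, 25) = 5.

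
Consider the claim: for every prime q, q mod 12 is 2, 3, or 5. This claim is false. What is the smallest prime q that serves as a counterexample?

q = 7

Check each prime q in order until the claim fails.
q = 2: 2 mod 12 = 2.
q = 3: 3 mod 12 = 3.
q = 5: 5 mod 12 = 5.
q = 7: 7 mod 12 = 7 — not in {2, 3, 5}.
Hence q = 7 is a counterexample.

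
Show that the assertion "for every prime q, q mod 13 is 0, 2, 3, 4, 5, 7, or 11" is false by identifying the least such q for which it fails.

A counterexample is any prime q such that the claim fails; we check each in order.
The first 7 eligible values, up to q = 17, all satisfy the conclusion.
q = 19: 19 mod 13 = 6 — not in {0, 2, 3, 4, 5, 7, 11}.

q = 19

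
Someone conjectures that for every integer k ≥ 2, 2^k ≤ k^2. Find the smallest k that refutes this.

A counterexample is any integer k ≥ 2 such that 2^k > k^2; we check each in order.
k = 2: 2^k = 4 and k^2 = 4, so 4 ≤ 4.
k = 3: 2^k = 8 and k^2 = 9, so 8 ≤ 9.
k = 4: 2^k = 16 and k^2 = 16, so 16 ≤ 16.
k = 5: 2^k = 32 and k^2 = 25, so 32 > 25.
Hence k = 5 is a counterexample.

k = 5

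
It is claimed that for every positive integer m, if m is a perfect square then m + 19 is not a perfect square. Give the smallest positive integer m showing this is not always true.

m = 81

The first 8 eligible values, up to m = 64, all satisfy the conclusion.
m = 81: 81 = 9² and 81 + 19 = 100 = 10².
Hence m = 81 is a counterexample.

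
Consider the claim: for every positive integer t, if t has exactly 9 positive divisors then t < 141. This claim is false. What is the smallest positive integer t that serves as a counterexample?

t = 196

We need the least positive integer t for which t has exactly 9 positive divisors but the claim fails.
For t = 36, 100 the conclusion holds.
t = 196: τ(196) = 9; 196 ≥ 141.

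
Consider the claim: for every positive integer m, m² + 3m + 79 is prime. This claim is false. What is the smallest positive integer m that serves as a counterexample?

For m = 1, 2, 3, 4 the conclusion holds.
m = 5: m² + 3m + 79 = 119 = 7 × 17, composite.
So m = 5 is the smallest counterexample.

m = 5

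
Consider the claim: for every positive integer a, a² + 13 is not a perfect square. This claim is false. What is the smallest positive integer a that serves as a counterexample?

We need the least positive integer a for which a² + 13 is a perfect square.
For a = 1, 2, 3, 4, 5 the conclusion holds.
a = 6: 6² + 13 = 49 = 7², a perfect square.

a = 6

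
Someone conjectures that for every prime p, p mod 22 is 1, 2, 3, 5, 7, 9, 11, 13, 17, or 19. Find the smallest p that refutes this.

p = 37

For p = 2, 3, 5, 7, …, 23, 29, 31 the conclusion holds.
p = 37: 37 mod 22 = 15 — not in {1, 2, 3, 5, 7, 9, 11, 13, 17, 19}.
Hence p = 37 is a counterexample.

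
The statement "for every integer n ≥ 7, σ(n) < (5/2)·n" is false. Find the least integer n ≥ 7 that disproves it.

n = 24

We need the least integer n ≥ 7 for which the claim fails.
The first 17 eligible values, up to n = 23, all satisfy the conclusion.
n = 24: σ(24) = 60; 60 ≥ 60.
Hence n = 24 is a counterexample.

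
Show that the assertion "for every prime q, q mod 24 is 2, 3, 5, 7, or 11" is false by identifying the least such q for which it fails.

q = 13

A counterexample is any prime q such that the claim fails; we check each in order.
The first 5 eligible values, up to q = 11, all satisfy the conclusion.
q = 13: 13 mod 24 = 13 — not in {2, 3, 5, 7, 11}.
Hence q = 13 is a counterexample.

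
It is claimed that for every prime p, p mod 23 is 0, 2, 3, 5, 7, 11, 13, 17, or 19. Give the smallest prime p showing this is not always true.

p = 29

The first 9 eligible values, up to p = 23, all satisfy the conclusion.
p = 29: 29 mod 23 = 6 — not in {0, 2, 3, 5, 7, 11, 13, 17, 19}.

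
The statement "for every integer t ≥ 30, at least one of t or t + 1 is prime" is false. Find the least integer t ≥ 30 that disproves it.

Check each integer t ≥ 30 in order until t, t + 1 are both composite.
t = 30: 31 is prime.
t = 31: 31 is prime.
t = 32: 32 = 2 × 16; 33 = 3 × 11 — both composite.
Hence t = 32 is a counterexample.

t = 32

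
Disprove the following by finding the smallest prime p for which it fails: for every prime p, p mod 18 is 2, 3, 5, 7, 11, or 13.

p = 17

We need the least prime p for which the claim fails.
p = 2: 2 mod 18 = 2.
p = 3: 3 mod 18 = 3.
p = 5: 5 mod 18 = 5.
p = 7: 7 mod 18 = 7.
p = 11: 11 mod 18 = 11.
p = 13: 13 mod 18 = 13.
p = 17: 17 mod 18 = 17 — not in {2, 3, 5, 7, 11, 13}.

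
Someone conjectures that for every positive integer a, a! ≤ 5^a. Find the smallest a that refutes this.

a = 12

A counterexample is any positive integer a such that a! > 5^a; we check each in order.
The first 11 eligible values, up to a = 11, all satisfy the conclusion.
a = 12: a! = 479001600 and 5^a = 244140625, so 479001600 > 244140625.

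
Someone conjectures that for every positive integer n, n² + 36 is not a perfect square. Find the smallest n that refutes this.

A counterexample is any positive integer n such that n² + 36 is a perfect square; we check each in order.
n = 1: 1² + 36 = 37, not a perfect square.
n = 2: 2² + 36 = 40, not a perfect square.
n = 3: 3² + 36 = 45, not a perfect square.
n = 4: 4² + 36 = 52, not a perfect square.
n = 5: 5² + 36 = 61, not a perfect square.
n = 6: 6² + 36 = 72, not a perfect square.
n = 7: 7² + 36 = 85, not a perfect square.
n = 8: 8² + 36 = 100 = 10², a perfect square.
So n = 8 is the smallest counterexample.

n = 8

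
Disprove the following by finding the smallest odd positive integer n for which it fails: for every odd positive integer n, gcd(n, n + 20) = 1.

n = 1: gcd(1, 21) = 1.
n = 3: gcd(3, 23) = 1.
n = 5: gcd(5, 25) = 5.
Hence n = 5 is a counterexample.

n = 5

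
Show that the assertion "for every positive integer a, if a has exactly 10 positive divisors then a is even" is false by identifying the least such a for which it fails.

For a = 48, 80, 112, 162, 176, 208, 272, 304, 368 the conclusion holds.
a = 405: divisors of 405: 10 divisors; 405 is odd.

a = 405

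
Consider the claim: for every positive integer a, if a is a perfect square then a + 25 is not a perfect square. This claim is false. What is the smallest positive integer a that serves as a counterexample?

a = 144

For a = 1, 4, 9, 16, …, 81, 100, 121 the conclusion holds.
a = 144: 144 = 12² and 144 + 25 = 169 = 13².
Hence a = 144 is a counterexample.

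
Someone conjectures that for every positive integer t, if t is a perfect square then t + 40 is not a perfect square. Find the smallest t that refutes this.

Check each positive integer t in order until t is a perfect square but t + 40 is a perfect square.
t = 1: 1 + 40 = 41, not a perfect square.
t = 4: 4 + 40 = 44, not a perfect square.
t = 9: 9 = 3² and 9 + 40 = 49 = 7².
So t = 9 is the smallest counterexample.

t = 9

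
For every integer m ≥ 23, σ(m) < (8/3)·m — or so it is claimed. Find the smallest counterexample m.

Check each integer m ≥ 23 in order until the claim fails.
For m = 23, 24, 25, 26, …, 57, 58, 59 the conclusion holds.
m = 60: σ(60) = 168; 168 ≥ 160.

m = 60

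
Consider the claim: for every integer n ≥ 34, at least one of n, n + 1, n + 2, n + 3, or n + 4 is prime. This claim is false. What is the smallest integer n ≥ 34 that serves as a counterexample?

A counterexample is any integer n ≥ 34 such that n, n + 1, n + 2, n + 3, n + 4 are all composite; we check each in order.
The first 14 eligible values, up to n = 47, all satisfy the conclusion.
n = 48: 48 = 2 × 24; 49 = 7 × 7; 50 = 2 × 25; 51 = 3 × 17; 52 = 2 × 26 — all composite.

n = 48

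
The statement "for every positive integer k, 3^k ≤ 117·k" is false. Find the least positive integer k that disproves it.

Check each positive integer k in order until 3^k > 117·k.
The first 5 eligible values, up to k = 5, all satisfy the conclusion.
k = 6: 3^k = 729 and 117·k = 702, so 729 > 702.
Thus k = 6 disproves the claim, and no smaller k works.

k = 6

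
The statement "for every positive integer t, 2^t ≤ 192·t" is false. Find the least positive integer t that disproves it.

Check each positive integer t in order until 2^t > 192·t.
The first 11 eligible values, up to t = 11, all satisfy the conclusion.
t = 12: 2^t = 4096 and 192·t = 2304, so 4096 > 2304.
So t = 12 is the smallest counterexample.

t = 12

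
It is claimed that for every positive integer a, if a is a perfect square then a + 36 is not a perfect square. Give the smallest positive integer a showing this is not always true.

a = 64

The first 7 eligible values, up to a = 49, all satisfy the conclusion.
a = 64: 64 = 8² and 64 + 36 = 100 = 10².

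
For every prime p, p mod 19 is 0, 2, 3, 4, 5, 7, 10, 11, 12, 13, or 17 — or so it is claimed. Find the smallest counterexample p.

Check each prime p in order until the claim fails.
For p = 2, 3, 5, 7, …, 23, 29, 31 the conclusion holds.
p = 37: 37 mod 19 = 18 — not in {0, 2, 3, 4, 5, 7, 10, 11, 12, 13, 17}.

p = 37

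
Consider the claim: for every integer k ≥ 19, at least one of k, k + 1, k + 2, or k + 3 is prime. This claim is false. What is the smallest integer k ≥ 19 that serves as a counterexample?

k = 24

A counterexample is any integer k ≥ 19 such that k, k + 1, k + 2, k + 3 are all composite; we check each in order.
k = 19: 19 is prime.
k = 20: 23 is prime.
k = 21: 23 is prime.
k = 22: 23 is prime.
k = 23: 23 is prime.
k = 24: 24 = 2 × 12; 25 = 5 × 5; 26 = 2 × 13; 27 = 3 × 9 — all composite.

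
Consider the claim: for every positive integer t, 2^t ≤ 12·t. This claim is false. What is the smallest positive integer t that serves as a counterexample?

t = 7

A counterexample is any positive integer t such that 2^t > 12·t; we check each in order.
t = 1: 2^t = 2 and 12·t = 12, so 2 ≤ 12.
t = 2: 2^t = 4 and 12·t = 24, so 4 ≤ 24.
t = 3: 2^t = 8 and 12·t = 36, so 8 ≤ 36.
t = 4: 2^t = 16 and 12·t = 48, so 16 ≤ 48.
t = 5: 2^t = 32 and 12·t = 60, so 32 ≤ 60.
t = 6: 2^t = 64 and 12·t = 72, so 64 ≤ 72.
t = 7: 2^t = 128 and 12·t = 84, so 128 > 84.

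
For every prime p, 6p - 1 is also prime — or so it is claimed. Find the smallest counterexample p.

p = 11

We need the least prime p for which 6p - 1 is not prime.
p = 2: 6p - 1 = 11, prime.
p = 3: 6p - 1 = 17, prime.
p = 5: 6p - 1 = 29, prime.
p = 7: 6p - 1 = 41, prime.
p = 11: 6p - 1 = 65 = 5 × 13, not prime.
Hence p = 11 is a counterexample.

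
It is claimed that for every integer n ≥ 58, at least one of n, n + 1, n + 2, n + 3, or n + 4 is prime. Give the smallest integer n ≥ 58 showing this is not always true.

n = 58: 59 is prime.
n = 59: 59 is prime.
n = 60: 61 is prime.
n = 61: 61 is prime.
n = 62: 62 = 2 × 31; 63 = 3 × 21; 64 = 2 × 32; 65 = 5 × 13; 66 = 2 × 33 — all composite.
Hence n = 62 is a counterexample.

n = 62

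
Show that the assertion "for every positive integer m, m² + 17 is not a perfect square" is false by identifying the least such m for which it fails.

Check each positive integer m in order until m² + 17 is a perfect square.
m = 1: 1² + 17 = 18, not a perfect square.
m = 2: 2² + 17 = 21, not a perfect square.
m = 3: 3² + 17 = 26, not a perfect square.
m = 4: 4² + 17 = 33, not a perfect square.
m = 5: 5² + 17 = 42, not a perfect square.
m = 6: 6² + 17 = 53, not a perfect square.
m = 7: 7² + 17 = 66, not a perfect square.
m = 8: 8² + 17 = 81 = 9², a perfect square.

m = 8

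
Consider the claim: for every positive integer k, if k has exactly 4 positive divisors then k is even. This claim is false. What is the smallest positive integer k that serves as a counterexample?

k = 15

k = 6: divisors of 6: 1, 2, 3, 6; 6 is even.
k = 8: divisors of 8: 1, 2, 4, 8; 8 is even.
k = 10: divisors of 10: 1, 2, 5, 10; 10 is even.
k = 14: divisors of 14: 1, 2, 7, 14; 14 is even.
k = 15: divisors of 15: 1, 3, 5, 15; 15 is odd.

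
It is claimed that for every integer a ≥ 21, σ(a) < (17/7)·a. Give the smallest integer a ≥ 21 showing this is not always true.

a = 24

We need the least integer a ≥ 21 for which the claim fails.
a = 21: σ(21) = 32; 32 < 51.
a = 22: σ(22) = 36; 36 < 374/7.
a = 23: σ(23) = 24; 24 < 391/7.
a = 24: σ(24) = 60; 60 ≥ 408/7.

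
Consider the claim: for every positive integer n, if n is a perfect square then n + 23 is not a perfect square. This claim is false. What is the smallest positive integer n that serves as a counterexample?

We need the least positive integer n for which n is a perfect square but n + 23 is a perfect square.
For n = 1, 4, 9, 16, 25, 36, 49, 64, 81, 100 the conclusion holds.
n = 121: 121 = 11² and 121 + 23 = 144 = 12².

n = 121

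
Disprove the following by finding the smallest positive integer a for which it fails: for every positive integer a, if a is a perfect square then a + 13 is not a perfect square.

a = 36

Check each positive integer a in order until a is a perfect square but a + 13 is a perfect square.
For a = 1, 4, 9, 16, 25 the conclusion holds.
a = 36: 36 = 6² and 36 + 13 = 49 = 7².
Hence a = 36 is a counterexample.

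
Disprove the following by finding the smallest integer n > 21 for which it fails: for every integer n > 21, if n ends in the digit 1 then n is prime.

A counterexample is any integer n > 21 such that n ends in the digit 1 but n is not prime; we check each in order.
n = 31: 31 ends in 1 and is prime.
n = 41: 41 ends in 1 and is prime.
n = 51: 51 ends in 1; 51 = 3 × 17, composite.
So n = 51 is the smallest counterexample.

n = 51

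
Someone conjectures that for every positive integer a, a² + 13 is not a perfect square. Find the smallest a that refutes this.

For a = 1, 2, 3, 4, 5 the conclusion holds.
a = 6: 6² + 13 = 49 = 7², a perfect square.
Hence a = 6 is a counterexample.

a = 6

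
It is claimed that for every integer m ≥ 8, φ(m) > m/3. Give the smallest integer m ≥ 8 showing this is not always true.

m = 12

Check each integer m ≥ 8 in order until the claim fails.
The first 4 eligible values, up to m = 11, all satisfy the conclusion.
m = 12: φ(12) = 4 and 12/3 = 4, so φ(12) ≤ 12/3.
Hence m = 12 is a counterexample.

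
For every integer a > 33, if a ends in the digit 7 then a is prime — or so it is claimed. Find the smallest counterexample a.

a = 37: 37 ends in 7 and is prime.
a = 47: 47 ends in 7 and is prime.
a = 57: 57 ends in 7; 57 = 3 × 19, composite.

a = 57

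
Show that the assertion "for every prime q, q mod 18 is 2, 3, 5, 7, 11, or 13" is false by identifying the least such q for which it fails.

q = 17

Check each prime q in order until the claim fails.
The first 6 eligible values, up to q = 13, all satisfy the conclusion.
q = 17: 17 mod 18 = 17 — not in {2, 3, 5, 7, 11, 13}.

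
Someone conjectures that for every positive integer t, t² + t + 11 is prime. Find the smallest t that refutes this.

t = 10

A counterexample is any positive integer t such that t² + t + 11 is not prime; we check each in order.
For t = 1, 2, 3, 4, 5, 6, 7, 8, 9 the conclusion holds.
t = 10: t² + t + 11 = 121 = 11 × 11, composite.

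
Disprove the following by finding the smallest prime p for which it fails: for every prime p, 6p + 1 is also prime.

p = 19

A counterexample is any prime p such that 6p + 1 is not prime; we check each in order.
For p = 2, 3, 5, 7, 11, 13, 17 the conclusion holds.
p = 19: 6p + 1 = 115 = 5 × 23, not prime.
Thus p = 19 disproves the claim, and no smaller p works.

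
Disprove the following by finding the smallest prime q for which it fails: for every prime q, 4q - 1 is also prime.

q = 7

A counterexample is any prime q such that 4q - 1 is not prime; we check each in order.
For q = 2, 3, 5 the conclusion holds.
q = 7: 4q - 1 = 27 = 3 × 9, not prime.
So q = 7 is the smallest counterexample.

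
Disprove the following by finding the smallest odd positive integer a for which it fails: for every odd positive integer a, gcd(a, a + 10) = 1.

We need the least odd positive integer a for which gcd(a, a + 10) > 1.
For a = 1, 3 the conclusion holds.
a = 5: gcd(5, 15) = 5.
So a = 5 is the smallest counterexample.

a = 5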